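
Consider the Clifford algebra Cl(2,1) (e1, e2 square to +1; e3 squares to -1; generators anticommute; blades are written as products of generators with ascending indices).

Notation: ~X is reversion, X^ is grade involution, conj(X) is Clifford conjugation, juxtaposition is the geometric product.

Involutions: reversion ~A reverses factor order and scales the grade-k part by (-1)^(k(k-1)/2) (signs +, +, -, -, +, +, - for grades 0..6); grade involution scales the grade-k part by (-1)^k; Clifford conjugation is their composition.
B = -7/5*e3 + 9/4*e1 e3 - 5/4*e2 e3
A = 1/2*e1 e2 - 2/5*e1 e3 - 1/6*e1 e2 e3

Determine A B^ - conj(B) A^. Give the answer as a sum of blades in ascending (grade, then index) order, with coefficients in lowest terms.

first term: -9/10 + 461/600*e1 + 3/8*e2 + 11/15*e1 e2 - 5/8*e1 e3 - 9/8*e2 e3 + 7/10*e1 e2 e3
second term: 9/10 - 211/600*e1 + 3/8*e2 + 4/15*e1 e2 - 5/8*e1 e3 - 9/8*e2 e3 + 7/10*e1 e2 e3
Answer: -9/5 + 28/25*e1 + 7/15*e1 e2


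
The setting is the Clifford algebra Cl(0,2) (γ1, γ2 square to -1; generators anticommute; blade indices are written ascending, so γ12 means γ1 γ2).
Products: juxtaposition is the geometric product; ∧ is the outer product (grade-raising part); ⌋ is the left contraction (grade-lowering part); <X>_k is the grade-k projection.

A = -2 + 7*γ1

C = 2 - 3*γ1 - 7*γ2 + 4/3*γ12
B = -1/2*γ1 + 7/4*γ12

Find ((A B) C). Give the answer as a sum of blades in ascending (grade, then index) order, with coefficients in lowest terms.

step 1: 7/2 + γ1 - 49/4*γ2 - 7/2*γ12
step 2: -853/12 - 148/3*γ1 - 239/6*γ2 - 553/12*γ12
Answer: -853/12 - 148/3*γ1 - 239/6*γ2 - 553/12*γ12


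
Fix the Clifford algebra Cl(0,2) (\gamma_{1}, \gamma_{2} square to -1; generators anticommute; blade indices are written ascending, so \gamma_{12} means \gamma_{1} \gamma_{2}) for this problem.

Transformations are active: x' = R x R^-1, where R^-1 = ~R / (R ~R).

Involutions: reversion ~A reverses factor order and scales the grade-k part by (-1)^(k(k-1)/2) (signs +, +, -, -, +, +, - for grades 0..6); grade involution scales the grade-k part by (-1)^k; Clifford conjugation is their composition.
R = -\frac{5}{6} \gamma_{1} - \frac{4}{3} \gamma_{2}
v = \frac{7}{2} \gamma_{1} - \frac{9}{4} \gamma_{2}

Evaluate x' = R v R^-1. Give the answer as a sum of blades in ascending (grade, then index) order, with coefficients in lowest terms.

~R = -\frac{5}{6} \gamma_{1} - \frac{4}{3} \gamma_{2}, and R ~R = -\frac{89}{36}, so R^-1 = ~R / (-\frac{89}{36}).
R v = -\frac{1}{12} + \frac{157}{24} \gamma_{12}
Answer: -\frac{633}{178} \gamma_{1} + \frac{769}{356} \gamma_{2}


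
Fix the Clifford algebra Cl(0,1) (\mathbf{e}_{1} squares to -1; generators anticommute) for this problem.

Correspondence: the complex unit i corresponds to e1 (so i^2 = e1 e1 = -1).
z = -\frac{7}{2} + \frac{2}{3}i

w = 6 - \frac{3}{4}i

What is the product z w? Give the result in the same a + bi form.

In blades: z = -\frac{7}{2} + \frac{2}{3} e_{1}, w = 6 - \frac{3}{4} e_{1}.
Distribute z over w term by term (generator squares from the signature, products reordered to ascending indices): (-\frac{7}{2})*w = -21 + \frac{21}{8} e_{1}; (\frac{2}{3} e_{1})*w = \frac{1}{2} + 4 e_{1}.
Sum: -\frac{41}{2} + \frac{53}{8} e_{1}; translating back through the correspondence:
Answer: -\frac{41}{2} + \frac{53}{8}i


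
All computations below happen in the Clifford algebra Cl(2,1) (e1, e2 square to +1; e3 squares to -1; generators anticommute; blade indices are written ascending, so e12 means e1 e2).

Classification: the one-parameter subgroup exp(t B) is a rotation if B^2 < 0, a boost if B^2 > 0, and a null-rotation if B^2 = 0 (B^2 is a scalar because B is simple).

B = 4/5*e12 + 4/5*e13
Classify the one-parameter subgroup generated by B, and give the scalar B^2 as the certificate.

B^2 term by term: the squares give (4/5)^2*(e12)^2 + (4/5)^2*(e13)^2 = 16/25*(-1) + 16/25*(+1) = 0 (each basis 2-blade squares to minus the product of its generators' squares); cross terms between blades sharing an index anticommute and cancel. So B^2 = 0.
Answer: null-rotation, certificate B^2 = 0. Note: conjugating B changes its blade decomposition but never the scalar B^2 = 0, whose sign settles the classification.


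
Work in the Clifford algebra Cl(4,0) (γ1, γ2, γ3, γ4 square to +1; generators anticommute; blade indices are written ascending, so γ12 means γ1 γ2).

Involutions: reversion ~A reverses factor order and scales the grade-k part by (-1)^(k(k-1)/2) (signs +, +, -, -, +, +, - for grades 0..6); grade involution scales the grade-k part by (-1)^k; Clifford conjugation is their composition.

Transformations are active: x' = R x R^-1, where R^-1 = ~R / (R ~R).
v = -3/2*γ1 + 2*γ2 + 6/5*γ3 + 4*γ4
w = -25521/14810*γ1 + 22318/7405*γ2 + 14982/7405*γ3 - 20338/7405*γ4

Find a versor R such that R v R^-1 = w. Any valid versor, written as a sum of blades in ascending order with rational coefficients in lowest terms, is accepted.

R = v + w = -23868/7405*γ1 + 37128/7405*γ2 + 23868/7405*γ3 + 9282/7405*γ4 works: the equal norms (2369/100) guarantee its sandwich swaps v into w.
Answer: -23868/7405*γ1 + 37128/7405*γ2 + 23868/7405*γ3 + 9282/7405*γ4


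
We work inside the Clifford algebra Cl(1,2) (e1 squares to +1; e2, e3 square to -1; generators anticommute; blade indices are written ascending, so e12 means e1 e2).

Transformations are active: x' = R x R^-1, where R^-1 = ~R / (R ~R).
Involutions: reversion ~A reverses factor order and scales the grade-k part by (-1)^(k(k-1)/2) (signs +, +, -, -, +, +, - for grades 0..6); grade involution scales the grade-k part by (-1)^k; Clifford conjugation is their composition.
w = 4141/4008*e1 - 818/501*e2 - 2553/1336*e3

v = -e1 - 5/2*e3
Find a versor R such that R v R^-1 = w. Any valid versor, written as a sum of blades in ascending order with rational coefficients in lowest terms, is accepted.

Here q(v) = q(w) = -21/4; the classical choice R = v + w = 133/4008*e1 - 818/501*e2 - 5893/1336*e3 then realises v -> w under the sandwich.
Answer: 133/4008*e1 - 818/501*e2 - 5893/1336*e3


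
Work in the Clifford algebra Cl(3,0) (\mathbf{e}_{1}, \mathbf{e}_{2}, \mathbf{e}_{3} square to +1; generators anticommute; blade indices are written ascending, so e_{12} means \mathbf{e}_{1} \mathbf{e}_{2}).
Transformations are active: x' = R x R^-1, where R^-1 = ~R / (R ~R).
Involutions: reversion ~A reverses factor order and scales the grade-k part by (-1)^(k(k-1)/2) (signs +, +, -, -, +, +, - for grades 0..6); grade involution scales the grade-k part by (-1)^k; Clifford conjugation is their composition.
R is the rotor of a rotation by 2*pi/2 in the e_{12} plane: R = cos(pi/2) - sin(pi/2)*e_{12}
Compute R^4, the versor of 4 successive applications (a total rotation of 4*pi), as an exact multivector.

Rotor phase runs at HALF the rotation angle; powers of one rotor simply add phase, so after 4 steps in e_{12} the phase is 4*pi/2 = 2 \pi and R^4 = cos(2 \pi) - sin(2 \pi)*e_{12}.
cos(2 \pi) = 1 and sin(2 \pi) = 0, so R^4 = 1. The total rotation 4*pi is 2 full turns, so every vector returns to itself, yet the rotor is +1, back on the identity sheet (an even number of 2*pi turns).
Answer: 1


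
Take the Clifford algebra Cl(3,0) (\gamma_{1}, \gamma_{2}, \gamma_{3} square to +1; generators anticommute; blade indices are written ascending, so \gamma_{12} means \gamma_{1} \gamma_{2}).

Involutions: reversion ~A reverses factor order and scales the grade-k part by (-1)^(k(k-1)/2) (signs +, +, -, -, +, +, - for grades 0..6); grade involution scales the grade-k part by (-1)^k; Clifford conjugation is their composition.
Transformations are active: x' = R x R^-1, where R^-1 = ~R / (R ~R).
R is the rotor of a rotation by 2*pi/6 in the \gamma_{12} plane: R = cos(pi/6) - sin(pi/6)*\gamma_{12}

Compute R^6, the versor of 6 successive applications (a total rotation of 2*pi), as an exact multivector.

Rotor phase runs at HALF the rotation angle; powers of one rotor simply add phase, so after 6 steps in \gamma_{12} the phase is 6*pi/6 = \pi and R^6 = cos(\pi) - sin(\pi)*\gamma_{12}.
cos(\pi) = -1 and sin(\pi) = 0, so R^6 = -1. The total rotation 2*pi is 1 full turn, so every vector returns to itself, yet the rotor is -1, on the OTHER sheet of the double cover (an odd number of 2*pi turns).
Answer: -1


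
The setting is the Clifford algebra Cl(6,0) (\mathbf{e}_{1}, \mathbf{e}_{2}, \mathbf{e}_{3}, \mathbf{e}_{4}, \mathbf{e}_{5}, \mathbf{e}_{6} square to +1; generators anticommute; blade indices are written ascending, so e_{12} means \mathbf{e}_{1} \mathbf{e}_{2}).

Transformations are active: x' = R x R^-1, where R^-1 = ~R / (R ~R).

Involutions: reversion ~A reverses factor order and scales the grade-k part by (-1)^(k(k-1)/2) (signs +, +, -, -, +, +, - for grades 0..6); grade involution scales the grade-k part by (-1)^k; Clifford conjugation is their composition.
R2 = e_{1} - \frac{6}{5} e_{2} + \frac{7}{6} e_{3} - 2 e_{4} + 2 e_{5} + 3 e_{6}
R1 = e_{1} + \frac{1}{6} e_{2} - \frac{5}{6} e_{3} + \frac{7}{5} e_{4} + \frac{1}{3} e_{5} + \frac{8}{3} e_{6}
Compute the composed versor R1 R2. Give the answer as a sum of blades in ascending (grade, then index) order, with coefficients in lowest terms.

Distribute over the terms of R1 (each basis-blade product reordered to ascending indices, repeated generators contracted through their squares):
(e_{1}) R2 = 1 - \frac{6}{5} e_{12} + \frac{7}{6} e_{13} - 2 e_{14} + 2 e_{15} + 3 e_{16}
(\frac{1}{6} e_{2}) R2 = -\frac{1}{5} - \frac{1}{6} e_{12} + \frac{7}{36} e_{23} - \frac{1}{3} e_{24} + \frac{1}{3} e_{25} + \frac{1}{2} e_{26}
(-\frac{5}{6} e_{3}) R2 = -\frac{35}{36} + \frac{5}{6} e_{13} - e_{23} + \frac{5}{3} e_{34} - \frac{5}{3} e_{35} - \frac{5}{2} e_{36}
(\frac{7}{5} e_{4}) R2 = -\frac{14}{5} - \frac{7}{5} e_{14} + \frac{42}{25} e_{24} - \frac{49}{30} e_{34} + \frac{14}{5} e_{45} + \frac{21}{5} e_{46}
(\frac{1}{3} e_{5}) R2 = \frac{2}{3} - \frac{1}{3} e_{15} + \frac{2}{5} e_{25} - \frac{7}{18} e_{35} + \frac{2}{3} e_{45} + e_{56}
(\frac{8}{3} e_{6}) R2 = 8 - \frac{8}{3} e_{16} + \frac{16}{5} e_{26} - \frac{28}{9} e_{36} + \frac{16}{3} e_{46} - \frac{16}{3} e_{56}
Summing the partial products and collecting blades:
Answer: \frac{205}{36} - \frac{41}{30} e_{12} + 2 e_{13} - \frac{17}{5} e_{14} + \frac{5}{3} e_{15} + \frac{1}{3} e_{16} - \frac{29}{36} e_{23} + \frac{101}{75} e_{24} + \frac{11}{15} e_{25} + \frac{37}{10} e_{26} + \frac{1}{30} e_{34} - \frac{37}{18} e_{35} - \frac{101}{18} e_{36} + \frac{52}{15} e_{45} + \frac{143}{15} e_{46} - \frac{13}{3} e_{56}


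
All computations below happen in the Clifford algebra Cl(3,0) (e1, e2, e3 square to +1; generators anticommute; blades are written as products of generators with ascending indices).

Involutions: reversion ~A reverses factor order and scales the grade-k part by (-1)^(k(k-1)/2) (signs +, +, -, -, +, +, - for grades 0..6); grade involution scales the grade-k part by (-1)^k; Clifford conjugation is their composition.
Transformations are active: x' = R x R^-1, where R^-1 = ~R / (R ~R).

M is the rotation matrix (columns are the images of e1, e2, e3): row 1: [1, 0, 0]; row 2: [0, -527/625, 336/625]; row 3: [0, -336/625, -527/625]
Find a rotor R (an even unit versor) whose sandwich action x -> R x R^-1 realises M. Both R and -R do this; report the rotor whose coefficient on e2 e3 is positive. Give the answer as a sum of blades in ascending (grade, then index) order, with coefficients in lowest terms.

Method: write R = a + b12*e1 e2 + b13*e1 e3 + b23*e2 e3 with a^2 + b12^2 + b13^2 + b23^2 = 1 (so R^-1 = ~R). Expanding the columns R e_j ~R gives tr M = 4a^2 - 1 and, from the antisymmetric part, M21 - M12 = -4a*b12, M13 - M31 = 4a*b13, M32 - M23 = -4a*b23.
Here tr M = -429/625, so a^2 = (1 + tr M)/4 = 49/625 and a = ±7/25. Taking a = 7/25: M21 - M12 = 0, M13 - M31 = 0, M32 - M23 = -672/625, giving b12 = 0, b13 = 0, b23 = 24/25, i.e. R = 7/25 + 24/25*e2 e3.
Its e2 e3 coefficient is already positive.
Answer: 7/25 + 24/25*e2 e3. Uniqueness: Spin(3) -> SO(3) maps R and -R to the same rotation of trace -429/625; fixing the sign of the e2 e3 coefficient removes the ambiguity.


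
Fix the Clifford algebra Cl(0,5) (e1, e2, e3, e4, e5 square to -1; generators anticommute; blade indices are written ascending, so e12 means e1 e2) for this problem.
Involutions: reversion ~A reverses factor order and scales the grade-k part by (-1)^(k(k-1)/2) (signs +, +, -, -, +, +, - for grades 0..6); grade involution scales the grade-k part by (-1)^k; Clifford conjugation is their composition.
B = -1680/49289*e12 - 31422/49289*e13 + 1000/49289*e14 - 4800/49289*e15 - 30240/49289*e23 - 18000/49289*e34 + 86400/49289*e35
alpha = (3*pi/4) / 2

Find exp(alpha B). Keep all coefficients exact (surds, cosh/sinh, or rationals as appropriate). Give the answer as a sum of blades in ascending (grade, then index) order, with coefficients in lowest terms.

B^2 term by term: the squares give (-1680/49289)^2*(e12)^2 + (-31422/49289)^2*(e13)^2 + (1000/49289)^2*(e14)^2 + (-4800/49289)^2*(e15)^2 + (-30240/49289)^2*(e23)^2 + (-18000/49289)^2*(e34)^2 + (86400/49289)^2*(e35)^2 = 2822400/2429405521*(-1) + 987342084/2429405521*(-1) + 1000000/2429405521*(-1) + 23040000/2429405521*(-1) + 914457600/2429405521*(-1) + 324000000/2429405521*(-1) + 7464960000/2429405521*(-1) = -4 (each basis 2-blade squares to minus the product of its generators' squares); cross terms between blades sharing an index anticommute and cancel; the commuting (index-disjoint) pairs give grade-4 terms 2*c*c'*(blade product), which cancel blade by blade — e1234: 60480000/2429405521 - 60480000/2429405521 = 0; e1235: -290304000/2429405521 + 290304000/2429405521 = 0; e1345: -172800000/2429405521 + 172800000/2429405521 = 0 — confirming B is simple. So B^2 = -4.
B^2 = -4 — the series telescopes trigonometrically here: l = 2, alpha*l = 3*pi/4, so exp(alpha B) = cos(3*pi/4) + (sin(3*pi/4)/2)*B = -sqrt(2)/2 + (sqrt(2)/4)*B.
Answer: -sqrt(2)/2 - 420*sqrt(2)/49289*e12 - 15711*sqrt(2)/98578*e13 + 250*sqrt(2)/49289*e14 - 1200*sqrt(2)/49289*e15 - 7560*sqrt(2)/49289*e23 - 4500*sqrt(2)/49289*e34 + 21600*sqrt(2)/49289*e35


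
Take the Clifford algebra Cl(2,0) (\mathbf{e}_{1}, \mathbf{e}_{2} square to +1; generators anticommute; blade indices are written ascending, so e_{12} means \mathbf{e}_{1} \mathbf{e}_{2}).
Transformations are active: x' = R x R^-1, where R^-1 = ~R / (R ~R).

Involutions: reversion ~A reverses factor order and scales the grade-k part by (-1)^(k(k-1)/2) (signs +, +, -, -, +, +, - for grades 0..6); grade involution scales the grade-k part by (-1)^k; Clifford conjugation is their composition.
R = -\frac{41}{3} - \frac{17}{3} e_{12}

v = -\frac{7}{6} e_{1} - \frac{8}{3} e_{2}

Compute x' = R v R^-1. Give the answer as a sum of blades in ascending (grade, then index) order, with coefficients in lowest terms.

~R = -\frac{41}{3} + \frac{17}{3} e_{12}, and R ~R = \frac{1970}{9}, so R^-1 = ~R / (\frac{1970}{9}).
R v = \frac{559}{18} e_{1} + \frac{179}{6} e_{2}
Answer: -\frac{8012}{2955} e_{1} - \frac{6257}{5910} e_{2}


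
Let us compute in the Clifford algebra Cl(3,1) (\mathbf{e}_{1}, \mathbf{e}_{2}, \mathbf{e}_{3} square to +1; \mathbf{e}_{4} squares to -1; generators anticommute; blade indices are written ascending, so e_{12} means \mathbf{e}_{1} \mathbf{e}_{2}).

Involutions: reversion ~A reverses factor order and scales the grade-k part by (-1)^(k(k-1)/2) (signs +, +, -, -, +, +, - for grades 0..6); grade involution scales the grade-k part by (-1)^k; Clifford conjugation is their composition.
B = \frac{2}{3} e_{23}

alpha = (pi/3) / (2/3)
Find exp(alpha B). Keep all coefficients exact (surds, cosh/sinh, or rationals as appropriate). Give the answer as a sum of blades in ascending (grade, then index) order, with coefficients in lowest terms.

B^2 = (\frac{2}{3})^2*(e_{23})^2 = \frac{4}{9}*(-1) = -\frac{4}{9} (a basis 2-blade squares to minus the product of its generators' squares).
B^2 = -\frac{4}{9} — a negative square means the series sums to a rotation: l = \frac{2}{3}, alpha*l = \frac{\pi}{3}, so exp(alpha B) = cos(\frac{\pi}{3}) + (sin(\frac{\pi}{3})/(\frac{2}{3}))*B = \frac{1}{2} + (\frac{3 \sqrt{3}}{4})*B.
Answer: \frac{1}{2} + \frac{\sqrt{3}}{2} e_{23}


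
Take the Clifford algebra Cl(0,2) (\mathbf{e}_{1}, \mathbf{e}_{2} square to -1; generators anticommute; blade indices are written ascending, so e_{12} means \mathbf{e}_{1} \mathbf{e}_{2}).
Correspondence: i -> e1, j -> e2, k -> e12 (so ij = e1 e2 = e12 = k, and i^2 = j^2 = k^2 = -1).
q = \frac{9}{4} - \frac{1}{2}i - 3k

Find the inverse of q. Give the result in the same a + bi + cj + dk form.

In blades: q = \frac{9}{4} - \frac{1}{2} e_{1} - 3 e_{12}.
With qbar = \frac{9}{4} + \frac{1}{2} e_{1} + 3 e_{12} (scalar fixed, mapped units negated), q qbar = \frac{229}{16} (the sum of squared coefficients), so q^-1 = qbar / (\frac{229}{16}) = \frac{36}{229} + \frac{8}{229} e_{1} + \frac{48}{229} e_{12}; translating back:
Answer: \frac{36}{229} + \frac{8}{229}i + \frac{48}{229}k


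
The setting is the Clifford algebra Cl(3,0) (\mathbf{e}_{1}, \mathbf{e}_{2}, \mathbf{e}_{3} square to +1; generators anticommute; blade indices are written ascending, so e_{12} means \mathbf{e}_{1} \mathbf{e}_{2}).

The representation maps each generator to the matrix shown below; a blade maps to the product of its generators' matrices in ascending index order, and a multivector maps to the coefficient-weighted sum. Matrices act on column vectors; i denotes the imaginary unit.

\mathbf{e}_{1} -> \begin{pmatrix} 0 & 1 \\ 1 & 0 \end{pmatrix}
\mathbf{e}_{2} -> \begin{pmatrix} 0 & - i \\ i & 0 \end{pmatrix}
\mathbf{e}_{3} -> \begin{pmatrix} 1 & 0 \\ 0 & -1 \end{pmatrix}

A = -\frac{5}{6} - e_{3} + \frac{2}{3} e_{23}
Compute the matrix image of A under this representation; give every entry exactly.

Bivector images (products of the table entries): rho(e_{23}) = rho(\mathbf{e}_{2})rho(\mathbf{e}_{3}) = \begin{pmatrix} 0 & i \\ i & 0 \end{pmatrix}.
M = (-\frac{5}{6})*1 + (-1)*rho(e_{3}) + (\frac{2}{3})*rho(e_{23}), summed entrywise (1 is the identity matrix):
Answer: \begin{pmatrix} - \frac{11}{6} & \frac{2 i}{3} \\ \frac{2 i}{3} & \frac{1}{6} \end{pmatrix}


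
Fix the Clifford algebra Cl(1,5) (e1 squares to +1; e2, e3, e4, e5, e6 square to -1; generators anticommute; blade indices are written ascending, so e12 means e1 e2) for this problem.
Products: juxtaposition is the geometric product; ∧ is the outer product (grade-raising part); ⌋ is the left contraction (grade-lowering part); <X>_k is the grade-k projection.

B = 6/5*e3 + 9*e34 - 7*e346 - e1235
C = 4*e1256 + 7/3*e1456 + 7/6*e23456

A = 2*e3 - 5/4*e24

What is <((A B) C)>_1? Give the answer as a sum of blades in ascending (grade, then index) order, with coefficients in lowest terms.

step 1: -12/5 - 18*e4 - 45/4*e23 + 14*e46 + 2*e125 + 3/2*e234 + 35/4*e236 - 5/4*e1345
step 2: -8*e6 + 98/3*e15 - 35/12*e36 + 245/24*e45 + 7/4*e56 + 35/24*e126 + 35*e135 - 42*e156 + 49/3*e235 + 14/3*e246 + 105/8*e456 + 56*e1245 - 48/5*e1256 - 7/3*e1346 - 45*e1356 - 28/5*e1456 + 5*e2346 + 21*e2356 + 245/12*e12345 + 7/2*e12356 - 72*e12456 + 6*e13456 - 14/5*e23456 - 105/4*e123456
step 3: -8*e6
Answer: -8*e6


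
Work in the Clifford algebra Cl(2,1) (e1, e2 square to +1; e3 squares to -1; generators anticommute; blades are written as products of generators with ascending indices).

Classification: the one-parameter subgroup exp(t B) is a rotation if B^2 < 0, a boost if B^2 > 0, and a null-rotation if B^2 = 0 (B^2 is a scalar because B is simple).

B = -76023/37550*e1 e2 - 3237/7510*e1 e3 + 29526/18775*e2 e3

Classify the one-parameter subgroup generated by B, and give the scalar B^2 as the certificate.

B^2 term by term: the squares give (-76023/37550)^2*(e1 e2)^2 + (-3237/7510)^2*(e1 e3)^2 + (29526/18775)^2*(e2 e3)^2 = 5779496529/1410002500*(-1) + 10478169/56400100*(+1) + 871784676/352500625*(+1) = -36/25 (each basis 2-blade squares to minus the product of its generators' squares); cross terms between blades sharing an index anticommute and cancel. So B^2 = -36/25.
Answer: rotation, certificate B^2 = -36/25. The class reads off the invariant scalar -36/25 directly.


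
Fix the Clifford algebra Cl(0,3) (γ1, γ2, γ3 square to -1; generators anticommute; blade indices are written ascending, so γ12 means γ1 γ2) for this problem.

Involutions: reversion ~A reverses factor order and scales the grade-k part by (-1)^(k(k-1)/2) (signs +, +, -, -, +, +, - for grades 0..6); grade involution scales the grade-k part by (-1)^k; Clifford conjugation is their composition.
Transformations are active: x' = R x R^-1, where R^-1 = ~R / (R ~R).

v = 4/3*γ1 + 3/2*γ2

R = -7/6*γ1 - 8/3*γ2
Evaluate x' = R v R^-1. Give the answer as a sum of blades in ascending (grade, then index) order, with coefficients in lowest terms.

~R = -7/6*γ1 - 8/3*γ2, and R ~R = -305/36, so R^-1 = ~R / (-305/36).
R v = 50/9 + 65/36*γ12
Answer: 12/61*γ1 + 731/366*γ2


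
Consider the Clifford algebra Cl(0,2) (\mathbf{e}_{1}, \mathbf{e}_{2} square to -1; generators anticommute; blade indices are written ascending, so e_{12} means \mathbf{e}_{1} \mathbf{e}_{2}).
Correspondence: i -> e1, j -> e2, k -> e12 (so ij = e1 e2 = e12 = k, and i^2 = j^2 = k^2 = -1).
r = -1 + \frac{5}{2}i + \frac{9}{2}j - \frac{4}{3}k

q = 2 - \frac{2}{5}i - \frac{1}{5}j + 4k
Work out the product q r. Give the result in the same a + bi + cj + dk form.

In blades: q = 2 - \frac{2}{5} e_{1} - \frac{1}{5} e_{2} + 4 e_{12}, r = -1 + \frac{5}{2} e_{1} + \frac{9}{2} e_{2} - \frac{4}{3} e_{12}.
Distribute q over r term by term (generator squares from the signature, products reordered to ascending indices): (2)*r = -2 + 5 e_{1} + 9 e_{2} - \frac{8}{3} e_{12}; (-\frac{2}{5} e_{1})*r = 1 + \frac{2}{5} e_{1} - \frac{8}{15} e_{2} - \frac{9}{5} e_{12}; (-\frac{1}{5} e_{2})*r = \frac{9}{10} + \frac{4}{15} e_{1} + \frac{1}{5} e_{2} + \frac{1}{2} e_{12}; (4 e_{12})*r = \frac{16}{3} - 18 e_{1} + 10 e_{2} - 4 e_{12}.
Sum: \frac{157}{30} - \frac{37}{3} e_{1} + \frac{56}{3} e_{2} - \frac{239}{30} e_{12}; translating back through the correspondence:
Answer: \frac{157}{30} - \frac{37}{3}i + \frac{56}{3}j - \frac{239}{30}k


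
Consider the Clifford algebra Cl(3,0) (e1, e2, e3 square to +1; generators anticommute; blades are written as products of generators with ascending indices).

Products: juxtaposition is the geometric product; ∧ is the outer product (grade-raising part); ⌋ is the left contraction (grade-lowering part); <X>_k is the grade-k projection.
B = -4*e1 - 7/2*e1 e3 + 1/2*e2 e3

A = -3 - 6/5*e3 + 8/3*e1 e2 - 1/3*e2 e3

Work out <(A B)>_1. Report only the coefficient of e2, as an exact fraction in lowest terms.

step 1: 1/6 + 39/5*e1 + 169/15*e2 + 7/6*e1 e2 + 211/30*e1 e3 + 47/6*e2 e3 + 4/3*e1 e2 e3
step 2: 39/5*e1 + 169/15*e2
Answer: 169/15


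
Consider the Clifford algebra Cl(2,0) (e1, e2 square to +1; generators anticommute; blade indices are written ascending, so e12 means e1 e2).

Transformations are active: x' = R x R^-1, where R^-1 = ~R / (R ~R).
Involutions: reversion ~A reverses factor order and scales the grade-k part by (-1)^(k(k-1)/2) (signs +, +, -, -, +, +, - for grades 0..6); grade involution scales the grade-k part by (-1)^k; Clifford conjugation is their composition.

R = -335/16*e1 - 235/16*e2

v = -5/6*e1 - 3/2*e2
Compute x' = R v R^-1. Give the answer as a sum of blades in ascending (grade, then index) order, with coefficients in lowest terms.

~R = -335/16*e1 - 235/16*e2, and R ~R = 83725/128, so R^-1 = ~R / (83725/128).
R v = 1895/48 + 115/6*e12
Answer: -11347/6698*e1 - 5485/20094*e2


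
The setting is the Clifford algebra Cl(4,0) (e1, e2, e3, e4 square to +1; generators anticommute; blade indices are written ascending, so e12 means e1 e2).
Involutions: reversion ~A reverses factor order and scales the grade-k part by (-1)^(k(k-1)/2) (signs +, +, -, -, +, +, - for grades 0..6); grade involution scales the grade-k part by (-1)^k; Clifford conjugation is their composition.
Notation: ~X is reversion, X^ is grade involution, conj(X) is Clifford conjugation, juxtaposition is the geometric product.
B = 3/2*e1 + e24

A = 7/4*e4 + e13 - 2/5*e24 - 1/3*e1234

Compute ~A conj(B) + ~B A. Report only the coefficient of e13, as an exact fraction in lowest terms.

first term: 2/5 + 7/4*e2 - 3/2*e3 + 1/3*e13 + 21/8*e14 - 3/5*e124 - 1/2*e234 - e1234
second term: -2/5 - 7/4*e2 + 3/2*e3 + 1/3*e13 + 21/8*e14 - 3/5*e124 - 1/2*e234 + e1234
Answer: 2/3


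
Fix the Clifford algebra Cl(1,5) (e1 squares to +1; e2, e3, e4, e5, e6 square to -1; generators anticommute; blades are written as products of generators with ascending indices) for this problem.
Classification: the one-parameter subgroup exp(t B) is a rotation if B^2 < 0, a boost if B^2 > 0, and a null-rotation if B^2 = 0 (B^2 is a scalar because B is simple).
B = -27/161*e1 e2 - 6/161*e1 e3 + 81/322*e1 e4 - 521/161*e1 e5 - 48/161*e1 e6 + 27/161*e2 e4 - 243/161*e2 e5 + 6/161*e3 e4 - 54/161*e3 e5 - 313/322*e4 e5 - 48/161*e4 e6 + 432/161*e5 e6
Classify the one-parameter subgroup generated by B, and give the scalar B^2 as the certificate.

B^2 term by term: the squares give (-27/161)^2*(e1 e2)^2 + (-6/161)^2*(e1 e3)^2 + (81/322)^2*(e1 e4)^2 + (-521/161)^2*(e1 e5)^2 + (-48/161)^2*(e1 e6)^2 + (27/161)^2*(e2 e4)^2 + (-243/161)^2*(e2 e5)^2 + (6/161)^2*(e3 e4)^2 + (-54/161)^2*(e3 e5)^2 + (-313/322)^2*(e4 e5)^2 + (-48/161)^2*(e4 e6)^2 + (432/161)^2*(e5 e6)^2 = 729/25921*(+1) + 36/25921*(+1) + 6561/103684*(+1) + 271441/25921*(+1) + 2304/25921*(+1) + 729/25921*(-1) + 59049/25921*(-1) + 36/25921*(-1) + 2916/25921*(-1) + 97969/103684*(-1) + 2304/25921*(-1) + 186624/25921*(-1) = 0 (each basis 2-blade squares to minus the product of its generators' squares); cross terms between blades sharing an index anticommute and cancel; the commuting (index-disjoint) pairs give grade-4 terms 2*c*c'*(blade product), which cancel blade by blade — e1 e2 e3 e4: -324/25921 + 324/25921 = 0; e1 e2 e3 e5: 2916/25921 - 2916/25921 = 0; e1 e2 e4 e5: 8451/25921 + 19683/25921 - 28134/25921 = 0; e1 e2 e4 e6: 2592/25921 - 2592/25921 = 0; e1 e2 e5 e6: -23328/25921 + 23328/25921 = 0; e1 e3 e4 e5: 1878/25921 + 4374/25921 - 6252/25921 = 0; e1 e3 e4 e6: 576/25921 - 576/25921 = 0; e1 e3 e5 e6: -5184/25921 + 5184/25921 = 0; e1 e4 e5 e6: 34992/25921 - 50016/25921 + 15024/25921 = 0; e2 e3 e4 e5: 2916/25921 - 2916/25921 = 0; e2 e4 e5 e6: 23328/25921 - 23328/25921 = 0; e3 e4 e5 e6: 5184/25921 - 5184/25921 = 0 — confirming B is simple. So B^2 = 0.
Answer: null-rotation, certificate B^2 = 0. Certificate logic: 0 is a conjugation-invariant scalar, so its sign fixes rotation versus boost versus null-rotation outright.


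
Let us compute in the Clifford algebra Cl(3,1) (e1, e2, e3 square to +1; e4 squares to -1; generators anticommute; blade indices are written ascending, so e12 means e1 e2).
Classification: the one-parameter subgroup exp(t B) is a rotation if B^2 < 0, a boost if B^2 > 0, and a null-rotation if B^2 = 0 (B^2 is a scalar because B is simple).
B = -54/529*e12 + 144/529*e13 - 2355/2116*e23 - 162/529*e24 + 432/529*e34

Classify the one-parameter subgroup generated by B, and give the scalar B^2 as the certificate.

B^2 term by term: the squares give (-54/529)^2*(e12)^2 + (144/529)^2*(e13)^2 + (-2355/2116)^2*(e23)^2 + (-162/529)^2*(e24)^2 + (432/529)^2*(e34)^2 = 2916/279841*(-1) + 20736/279841*(-1) + 5546025/4477456*(-1) + 26244/279841*(+1) + 186624/279841*(+1) = -9/16 (each basis 2-blade squares to minus the product of its generators' squares); cross terms between blades sharing an index anticommute and cancel; the commuting (index-disjoint) pairs give grade-4 terms 2*c*c'*(blade product), which cancel blade by blade — e1234: -46656/279841 + 46656/279841 = 0 — confirming B is simple. So B^2 = -9/16.
Answer: rotation, certificate B^2 = -9/16. Key observation: B^2 = -9/16 is a conjugation invariant, so its sign decides the class regardless of the surface form of B.


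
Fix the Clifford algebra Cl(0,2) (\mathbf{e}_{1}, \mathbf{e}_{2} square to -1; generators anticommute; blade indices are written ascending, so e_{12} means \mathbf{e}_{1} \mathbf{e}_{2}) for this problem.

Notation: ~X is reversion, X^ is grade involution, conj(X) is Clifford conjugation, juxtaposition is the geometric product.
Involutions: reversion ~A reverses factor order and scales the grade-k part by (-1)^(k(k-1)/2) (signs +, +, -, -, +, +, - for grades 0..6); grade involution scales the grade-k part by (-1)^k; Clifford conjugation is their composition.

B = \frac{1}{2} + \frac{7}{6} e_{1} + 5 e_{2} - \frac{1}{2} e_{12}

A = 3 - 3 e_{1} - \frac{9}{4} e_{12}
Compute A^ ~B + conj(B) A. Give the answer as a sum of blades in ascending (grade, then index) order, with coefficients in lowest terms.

first term: -\frac{7}{8} + \frac{65}{4} e_{1} + \frac{87}{8} e_{2} + \frac{123}{8} e_{12}
second term: -\frac{7}{8} + \frac{25}{4} e_{1} - \frac{153}{8} e_{2} - \frac{117}{8} e_{12}
Answer: -\frac{7}{4} + \frac{45}{2} e_{1} - \frac{33}{4} e_{2} + \frac{3}{4} e_{12}


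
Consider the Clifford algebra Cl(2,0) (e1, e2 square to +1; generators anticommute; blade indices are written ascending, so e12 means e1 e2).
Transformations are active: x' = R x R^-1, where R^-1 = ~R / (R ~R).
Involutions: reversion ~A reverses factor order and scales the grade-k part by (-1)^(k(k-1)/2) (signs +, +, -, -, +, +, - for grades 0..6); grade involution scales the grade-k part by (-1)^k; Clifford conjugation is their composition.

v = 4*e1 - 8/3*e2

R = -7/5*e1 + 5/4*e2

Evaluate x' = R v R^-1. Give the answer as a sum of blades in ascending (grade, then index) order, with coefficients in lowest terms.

~R = -7/5*e1 + 5/4*e2, and R ~R = 1409/400, so R^-1 = ~R / (1409/400).
R v = -134/15 - 19/15*e12
Answer: 13108/4227*e1 - 5176/1409*e2


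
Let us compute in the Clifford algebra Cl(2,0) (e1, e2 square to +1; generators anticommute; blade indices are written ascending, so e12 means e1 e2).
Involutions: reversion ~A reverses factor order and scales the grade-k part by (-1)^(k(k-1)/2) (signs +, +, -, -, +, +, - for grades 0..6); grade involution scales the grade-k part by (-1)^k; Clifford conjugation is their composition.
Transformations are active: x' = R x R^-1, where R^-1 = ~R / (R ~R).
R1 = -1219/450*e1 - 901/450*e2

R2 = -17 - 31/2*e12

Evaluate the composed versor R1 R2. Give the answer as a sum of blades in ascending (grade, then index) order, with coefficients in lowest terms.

Distribute over the terms of R1 (each basis-blade product reordered to ascending indices, repeated generators contracted through their squares):
(-1219/450*e1) R2 = 20723/450*e1 + 37789/900*e2
(-901/450*e2) R2 = -27931/900*e1 + 15317/450*e2
Summing the partial products and collecting blades:
Answer: 901/60*e1 + 68423/900*e2


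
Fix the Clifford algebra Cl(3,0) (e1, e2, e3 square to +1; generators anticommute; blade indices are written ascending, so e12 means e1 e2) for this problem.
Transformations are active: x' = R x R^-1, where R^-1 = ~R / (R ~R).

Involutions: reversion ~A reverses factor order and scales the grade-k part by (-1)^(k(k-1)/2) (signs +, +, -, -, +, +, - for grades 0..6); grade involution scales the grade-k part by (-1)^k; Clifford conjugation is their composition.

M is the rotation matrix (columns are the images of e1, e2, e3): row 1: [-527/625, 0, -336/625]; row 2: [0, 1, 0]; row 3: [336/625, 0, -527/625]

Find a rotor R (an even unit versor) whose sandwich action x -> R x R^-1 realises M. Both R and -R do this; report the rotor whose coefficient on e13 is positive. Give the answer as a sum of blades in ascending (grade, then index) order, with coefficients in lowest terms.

Method: write R = a + b12*e12 + b13*e13 + b23*e23 with a^2 + b12^2 + b13^2 + b23^2 = 1 (so R^-1 = ~R). Expanding the columns R e_j ~R gives tr M = 4a^2 - 1 and, from the antisymmetric part, M21 - M12 = -4a*b12, M13 - M31 = 4a*b13, M32 - M23 = -4a*b23.
Here tr M = -429/625, so a^2 = (1 + tr M)/4 = 49/625 and a = ±7/25. Taking a = 7/25: M21 - M12 = 0, M13 - M31 = -672/625, M32 - M23 = 0, giving b12 = 0, b13 = -24/25, b23 = 0, i.e. R = 7/25 - 24/25*e13.
Its e13 coefficient is negative, so report the other preimage -R.
Answer: -7/25 + 24/25*e13. Uniqueness: Spin(3) -> SO(3) maps R and -R to the same rotation of trace -429/625; fixing the sign of the e13 coefficient removes the ambiguity.


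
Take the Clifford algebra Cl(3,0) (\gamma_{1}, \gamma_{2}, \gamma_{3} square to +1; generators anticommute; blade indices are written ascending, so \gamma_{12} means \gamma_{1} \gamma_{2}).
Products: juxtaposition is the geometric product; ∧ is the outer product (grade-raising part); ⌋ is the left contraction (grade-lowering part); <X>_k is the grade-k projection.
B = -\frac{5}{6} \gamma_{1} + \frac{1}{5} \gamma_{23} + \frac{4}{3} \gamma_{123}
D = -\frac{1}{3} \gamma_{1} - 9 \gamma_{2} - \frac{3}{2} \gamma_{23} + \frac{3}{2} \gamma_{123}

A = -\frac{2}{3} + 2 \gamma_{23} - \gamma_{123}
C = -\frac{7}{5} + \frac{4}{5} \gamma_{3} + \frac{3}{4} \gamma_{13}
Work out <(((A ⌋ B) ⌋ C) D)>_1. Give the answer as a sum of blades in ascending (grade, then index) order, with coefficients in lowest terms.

step 1: \frac{14}{15} - \frac{19}{9} \gamma_{1} - \frac{2}{15} \gamma_{23} - \frac{8}{9} \gamma_{123}
step 2: -\frac{98}{75} - \frac{251}{300} \gamma_{3} + \frac{7}{10} \gamma_{13}
step 3: \frac{98}{225} \gamma_{1} + \frac{2311}{200} \gamma_{2} + \frac{7}{30} \gamma_{3} - \frac{41}{200} \gamma_{12} - \frac{251}{900} \gamma_{13} - \frac{557}{100} \gamma_{23} + \frac{217}{50} \gamma_{123}
step 4: \frac{98}{225} \gamma_{1} + \frac{2311}{200} \gamma_{2} + \frac{7}{30} \gamma_{3}
Answer: \frac{98}{225} \gamma_{1} + \frac{2311}{200} \gamma_{2} + \frac{7}{30} \gamma_{3}


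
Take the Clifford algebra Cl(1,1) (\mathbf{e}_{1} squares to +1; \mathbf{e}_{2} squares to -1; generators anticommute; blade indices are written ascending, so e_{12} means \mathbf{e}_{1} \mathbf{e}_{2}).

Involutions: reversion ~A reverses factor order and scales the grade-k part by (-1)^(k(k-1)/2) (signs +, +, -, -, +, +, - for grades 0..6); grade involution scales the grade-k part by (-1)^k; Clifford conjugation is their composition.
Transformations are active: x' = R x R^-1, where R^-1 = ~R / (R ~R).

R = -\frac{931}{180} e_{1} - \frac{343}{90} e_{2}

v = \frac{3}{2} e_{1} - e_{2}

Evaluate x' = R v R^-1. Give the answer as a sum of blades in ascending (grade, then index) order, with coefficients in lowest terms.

~R = -\frac{931}{180} e_{1} - \frac{343}{90} e_{2}, and R ~R = \frac{26411}{2160}, so R^-1 = ~R / (\frac{26411}{2160}).
R v = -\frac{833}{72} + \frac{98}{9} e_{12}
Answer: \frac{547}{66} e_{1} + \frac{271}{33} e_{2}


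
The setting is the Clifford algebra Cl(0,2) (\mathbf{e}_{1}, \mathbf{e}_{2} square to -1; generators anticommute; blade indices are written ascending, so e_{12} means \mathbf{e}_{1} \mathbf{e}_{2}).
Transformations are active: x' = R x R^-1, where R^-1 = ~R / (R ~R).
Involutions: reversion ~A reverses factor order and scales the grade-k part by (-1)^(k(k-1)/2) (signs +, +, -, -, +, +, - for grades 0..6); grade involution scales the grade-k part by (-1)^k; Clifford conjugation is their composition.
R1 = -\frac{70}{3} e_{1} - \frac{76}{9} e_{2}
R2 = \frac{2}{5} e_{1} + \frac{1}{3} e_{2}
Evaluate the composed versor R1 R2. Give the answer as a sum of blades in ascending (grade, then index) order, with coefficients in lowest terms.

Distribute over the terms of R1 (each basis-blade product reordered to ascending indices, repeated generators contracted through their squares):
(-\frac{70}{3} e_{1}) R2 = \frac{28}{3} - \frac{70}{9} e_{12}
(-\frac{76}{9} e_{2}) R2 = \frac{76}{27} + \frac{152}{45} e_{12}
Summing the partial products and collecting blades:
Answer: \frac{328}{27} - \frac{22}{5} e_{12}


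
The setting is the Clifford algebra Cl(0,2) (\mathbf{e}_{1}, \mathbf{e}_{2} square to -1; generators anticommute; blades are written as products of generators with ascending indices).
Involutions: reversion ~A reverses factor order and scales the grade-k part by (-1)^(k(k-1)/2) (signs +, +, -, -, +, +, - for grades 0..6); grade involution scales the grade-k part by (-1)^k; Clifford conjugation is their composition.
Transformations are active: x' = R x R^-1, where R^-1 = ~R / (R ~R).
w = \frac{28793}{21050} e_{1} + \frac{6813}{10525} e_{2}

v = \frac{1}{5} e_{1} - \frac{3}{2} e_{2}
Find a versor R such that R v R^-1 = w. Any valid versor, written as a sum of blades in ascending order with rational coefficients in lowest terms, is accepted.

Since q(v) = q(w) = -\frac{229}{100}, the sum R = v + w = \frac{33003}{21050} e_{1} - \frac{17949}{21050} e_{2} does the job whenever invertible.
Answer: \frac{33003}{21050} e_{1} - \frac{17949}{21050} e_{2}


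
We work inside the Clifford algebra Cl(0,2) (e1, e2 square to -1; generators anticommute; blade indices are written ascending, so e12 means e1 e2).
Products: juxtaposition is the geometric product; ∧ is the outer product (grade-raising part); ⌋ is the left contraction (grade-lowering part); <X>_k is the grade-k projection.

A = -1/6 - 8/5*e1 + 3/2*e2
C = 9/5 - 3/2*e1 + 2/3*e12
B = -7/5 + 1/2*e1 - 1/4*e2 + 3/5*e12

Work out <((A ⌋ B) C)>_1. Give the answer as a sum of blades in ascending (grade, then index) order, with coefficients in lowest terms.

step 1: 169/120 + 49/60*e1 + 601/600*e2 - 1/10*e12
step 2: 287/75 + 91/3600*e1 + 12677/9000*e2 + 8141/3600*e12
step 3: 91/3600*e1 + 12677/9000*e2
Answer: 91/3600*e1 + 12677/9000*e2


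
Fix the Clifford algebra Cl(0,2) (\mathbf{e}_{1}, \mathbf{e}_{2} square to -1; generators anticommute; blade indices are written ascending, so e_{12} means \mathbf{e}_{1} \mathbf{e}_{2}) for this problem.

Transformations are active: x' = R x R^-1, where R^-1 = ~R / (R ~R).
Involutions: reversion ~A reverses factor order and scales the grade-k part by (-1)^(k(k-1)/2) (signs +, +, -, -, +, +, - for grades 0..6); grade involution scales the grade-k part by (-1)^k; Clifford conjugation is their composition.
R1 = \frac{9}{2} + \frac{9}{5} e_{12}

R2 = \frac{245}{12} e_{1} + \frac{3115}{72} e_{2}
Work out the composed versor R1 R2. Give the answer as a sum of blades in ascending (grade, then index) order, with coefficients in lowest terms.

Distribute over the terms of R1 (each basis-blade product reordered to ascending indices, repeated generators contracted through their squares):
(\frac{9}{2}) R2 = \frac{735}{8} e_{1} + \frac{3115}{16} e_{2}
(\frac{9}{5} e_{12}) R2 = -\frac{623}{8} e_{1} + \frac{147}{4} e_{2}
Summing the partial products and collecting blades:
Answer: 14 e_{1} + \frac{3703}{16} e_{2}


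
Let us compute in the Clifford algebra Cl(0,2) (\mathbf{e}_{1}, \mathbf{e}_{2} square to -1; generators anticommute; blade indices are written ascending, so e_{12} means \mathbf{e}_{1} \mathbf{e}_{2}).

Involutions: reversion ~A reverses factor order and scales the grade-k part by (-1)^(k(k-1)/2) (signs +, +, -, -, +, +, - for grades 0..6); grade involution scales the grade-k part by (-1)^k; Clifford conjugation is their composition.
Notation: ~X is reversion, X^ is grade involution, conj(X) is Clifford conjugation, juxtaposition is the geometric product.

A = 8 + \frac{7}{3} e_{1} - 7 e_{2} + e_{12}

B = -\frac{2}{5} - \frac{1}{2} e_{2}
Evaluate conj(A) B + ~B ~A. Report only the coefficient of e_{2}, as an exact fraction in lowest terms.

first term: \frac{3}{10} + \frac{13}{30} e_{1} - \frac{34}{5} e_{2} + \frac{47}{30} e_{12}
second term: -\frac{67}{10} - \frac{13}{30} e_{1} - \frac{6}{5} e_{2} + \frac{47}{30} e_{12}
Answer: -8


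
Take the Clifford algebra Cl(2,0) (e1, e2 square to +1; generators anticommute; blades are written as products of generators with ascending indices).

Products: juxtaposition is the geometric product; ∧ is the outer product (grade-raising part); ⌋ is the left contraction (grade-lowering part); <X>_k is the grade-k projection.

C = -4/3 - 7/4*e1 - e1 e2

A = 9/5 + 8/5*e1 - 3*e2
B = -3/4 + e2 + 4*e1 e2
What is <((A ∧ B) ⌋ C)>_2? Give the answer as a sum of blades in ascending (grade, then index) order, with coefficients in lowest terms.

step 1: -27/20 - 6/5*e1 + 81/20*e2 + 44/5*e1 e2
step 2: 127/10 + 513/80*e1 + 6/5*e2 + 27/20*e1 e2
step 3: 27/20*e1 e2
Answer: 27/20*e1 e2


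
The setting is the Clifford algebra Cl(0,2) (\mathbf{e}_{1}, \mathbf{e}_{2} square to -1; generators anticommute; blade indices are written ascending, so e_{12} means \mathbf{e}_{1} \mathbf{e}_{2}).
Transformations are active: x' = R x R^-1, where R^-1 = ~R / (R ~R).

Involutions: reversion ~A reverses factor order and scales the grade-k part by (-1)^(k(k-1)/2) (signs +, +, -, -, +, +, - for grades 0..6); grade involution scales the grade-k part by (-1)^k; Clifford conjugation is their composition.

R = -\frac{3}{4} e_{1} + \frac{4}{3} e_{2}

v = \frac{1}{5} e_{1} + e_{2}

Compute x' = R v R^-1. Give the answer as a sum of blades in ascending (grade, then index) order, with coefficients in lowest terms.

~R = -\frac{3}{4} e_{1} + \frac{4}{3} e_{2}, and R ~R = -\frac{337}{144}, so R^-1 = ~R / (-\frac{337}{144}).
R v = -\frac{71}{60} - \frac{61}{60} e_{12}
Answer: -\frac{323}{337} e_{1} + \frac{587}{1685} e_{2}
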